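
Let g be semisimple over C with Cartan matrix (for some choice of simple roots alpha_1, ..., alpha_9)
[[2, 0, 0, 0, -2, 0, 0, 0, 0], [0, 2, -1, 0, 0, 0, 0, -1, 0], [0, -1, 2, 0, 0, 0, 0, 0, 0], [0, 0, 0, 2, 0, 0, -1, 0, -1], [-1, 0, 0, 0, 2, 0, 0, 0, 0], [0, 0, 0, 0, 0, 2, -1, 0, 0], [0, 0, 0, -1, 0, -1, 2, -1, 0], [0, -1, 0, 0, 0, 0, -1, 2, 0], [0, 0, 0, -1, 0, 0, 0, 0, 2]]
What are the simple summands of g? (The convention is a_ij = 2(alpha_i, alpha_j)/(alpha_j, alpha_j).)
B2 + E7

The diagram associated to this matrix has two connected components: the simple roots {alpha_1, alpha_5} form a chain of 2 nodes with a double edge at one end; the terminal node there is the unique short simple root (B_2), and {alpha_2, alpha_3, alpha_4, alpha_6, alpha_7, alpha_8, alpha_9} form a chain of 6 nodes with one extra node attached to the third node from one end (E_7). A semisimple Lie algebra decomposes uniquely as the direct sum of simple ideals, one per connected component of its Dynkin diagram, so g ≅ B_2 ⊕ E_7 (dimension 10 + 133 = 143).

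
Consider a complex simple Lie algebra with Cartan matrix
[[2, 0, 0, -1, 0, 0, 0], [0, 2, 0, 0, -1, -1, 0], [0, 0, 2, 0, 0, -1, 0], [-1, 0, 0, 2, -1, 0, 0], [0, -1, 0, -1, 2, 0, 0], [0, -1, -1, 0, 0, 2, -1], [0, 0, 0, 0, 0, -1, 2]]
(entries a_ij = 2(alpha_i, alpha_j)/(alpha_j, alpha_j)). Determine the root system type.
The matrix has rank 7 with 2's on the diagonal. Reading the off-diagonal entries as Dynkin edges (a single edge where a_ij = a_ji = -1; a double or triple edge where a_ij * a_ji = 2 or 3), the diagram is a chain of 5 nodes with a fork of two nodes at one end (D_7). One simple-root ordering that puts it in standard form is (alpha_1, alpha_4, alpha_5, alpha_2, alpha_6, alpha_3, alpha_7). So the algebra is type D_7, i.e. so(14).

D_7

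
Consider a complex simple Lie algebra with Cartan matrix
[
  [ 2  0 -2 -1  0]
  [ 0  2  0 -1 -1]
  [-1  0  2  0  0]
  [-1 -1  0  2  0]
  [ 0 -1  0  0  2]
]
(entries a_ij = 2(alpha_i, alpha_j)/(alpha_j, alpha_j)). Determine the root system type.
B5

The matrix has rank 5 with 2's on the diagonal. Reading the off-diagonal entries as Dynkin edges (a single edge where a_ij = a_ji = -1; a double or triple edge where a_ij * a_ji = 2 or 3), the diagram is a chain of 5 nodes with a double edge at one end; the terminal node there is the unique short simple root (B_5). One simple-root ordering that puts it in standard form is (alpha_5, alpha_2, alpha_4, alpha_1, alpha_3). So the algebra is type B_5, i.e. so(11).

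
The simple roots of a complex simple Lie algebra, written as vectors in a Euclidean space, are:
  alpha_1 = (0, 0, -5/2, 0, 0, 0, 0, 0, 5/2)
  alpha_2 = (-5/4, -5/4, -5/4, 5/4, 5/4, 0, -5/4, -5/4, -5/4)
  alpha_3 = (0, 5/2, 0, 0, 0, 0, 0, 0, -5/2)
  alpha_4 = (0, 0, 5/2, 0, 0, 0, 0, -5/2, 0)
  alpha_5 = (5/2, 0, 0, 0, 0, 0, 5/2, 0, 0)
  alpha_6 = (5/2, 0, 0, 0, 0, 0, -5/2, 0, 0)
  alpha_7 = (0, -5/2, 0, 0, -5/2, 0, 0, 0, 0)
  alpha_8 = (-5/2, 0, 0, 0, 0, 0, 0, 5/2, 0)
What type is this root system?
Compute the Cartan integers a_ij = 2(alpha_i, alpha_j)/(alpha_j, alpha_j); the resulting 8x8 Cartan matrix is
[[2, 0, -1, -1, 0, 0, 0, 0], [0, 2, 0, 0, -1, 0, 0, 0], [-1, 0, 2, 0, 0, 0, -1, 0], [-1, 0, 0, 2, 0, 0, 0, -1], [0, -1, 0, 0, 2, 0, 0, -1], [0, 0, 0, 0, 0, 2, 0, -1], [0, 0, -1, 0, 0, 0, 2, 0], [0, 0, 0, -1, -1, -1, 0, 2]].
All simple roots have the same length, so the diagram is simply laced. The associated Dynkin diagram is a chain of 7 nodes with one extra node attached to the third node from one end (E_8), so the type is E_8.

E_8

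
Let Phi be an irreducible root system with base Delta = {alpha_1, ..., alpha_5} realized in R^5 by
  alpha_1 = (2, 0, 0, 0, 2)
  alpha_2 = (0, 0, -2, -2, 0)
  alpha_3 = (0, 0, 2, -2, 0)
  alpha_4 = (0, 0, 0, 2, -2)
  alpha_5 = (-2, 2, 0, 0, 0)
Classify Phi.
Compute the Cartan integers a_ij = 2(alpha_i, alpha_j)/(alpha_j, alpha_j); the resulting 5x5 Cartan matrix is
[[2, 0, 0, -1, -1], [0, 2, 0, -1, 0], [0, 0, 2, -1, 0], [-1, -1, -1, 2, 0], [-1, 0, 0, 0, 2]].
All simple roots have the same length, so the diagram is simply laced. The associated Dynkin diagram is a chain of 3 nodes with a fork of two nodes at one end (D_5), so the type is D_5 (the algebra so(10)).

D5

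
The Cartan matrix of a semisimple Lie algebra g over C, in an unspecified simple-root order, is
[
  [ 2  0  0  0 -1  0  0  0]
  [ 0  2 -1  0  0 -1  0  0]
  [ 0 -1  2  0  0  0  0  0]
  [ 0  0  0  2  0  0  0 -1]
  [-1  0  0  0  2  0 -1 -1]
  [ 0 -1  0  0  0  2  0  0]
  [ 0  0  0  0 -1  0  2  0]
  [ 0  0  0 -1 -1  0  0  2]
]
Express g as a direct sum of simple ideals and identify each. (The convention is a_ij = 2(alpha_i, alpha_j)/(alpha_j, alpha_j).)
The diagram associated to this matrix has two connected components: the simple roots {alpha_2, alpha_3, alpha_6} form a chain of 3 nodes with single edges (A_3), and {alpha_1, alpha_4, alpha_5, alpha_7, alpha_8} form a chain of 3 nodes with a fork of two nodes at one end (D_5). A semisimple Lie algebra decomposes uniquely as the direct sum of simple ideals, one per connected component of its Dynkin diagram, so g ≅ A_3 ⊕ D_5 (dimension 15 + 45 = 60).

A_3 (sl(4)) + D_5 (so(10))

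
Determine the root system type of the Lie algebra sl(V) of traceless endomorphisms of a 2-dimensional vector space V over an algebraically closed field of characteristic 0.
A_1 (sl(2))

This is sl(2), which has dimension 2^2 - 1 = 3 and rank 2 - 1 = 1 (a Cartan subalgebra is the diagonal traceless matrices). In the classification of classical Lie algebras, the special linear algebra sl(n+1) has type A_n; here n = 1, so the Dynkin diagram is a chain of 1 nodes with single edges (A_1). Hence the type is A_1.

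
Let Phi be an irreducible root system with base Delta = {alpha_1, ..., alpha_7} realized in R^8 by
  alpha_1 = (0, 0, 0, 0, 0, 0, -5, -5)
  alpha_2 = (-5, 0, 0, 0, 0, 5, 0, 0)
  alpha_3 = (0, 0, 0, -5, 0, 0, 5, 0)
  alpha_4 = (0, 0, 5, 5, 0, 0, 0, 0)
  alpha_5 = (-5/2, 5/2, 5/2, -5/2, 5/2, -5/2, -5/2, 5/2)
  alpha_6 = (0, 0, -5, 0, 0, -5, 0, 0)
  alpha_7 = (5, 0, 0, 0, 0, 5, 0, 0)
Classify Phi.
Compute the Cartan integers a_ij = 2(alpha_i, alpha_j)/(alpha_j, alpha_j); the resulting 7x7 Cartan matrix is
[[2, 0, -1, 0, 0, 0, 0], [0, 2, 0, 0, 0, -1, 0], [-1, 0, 2, -1, 0, 0, 0], [0, 0, -1, 2, 0, -1, 0], [0, 0, 0, 0, 2, 0, -1], [0, -1, 0, -1, 0, 2, -1], [0, 0, 0, 0, -1, -1, 2]].
All simple roots have the same length, so the diagram is simply laced. The associated Dynkin diagram is a chain of 6 nodes with one extra node attached to the third node from one end (E_7), so the type is E_7.

E_7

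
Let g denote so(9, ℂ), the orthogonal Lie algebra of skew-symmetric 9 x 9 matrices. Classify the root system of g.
This is so(9) with 9 odd, which has dimension 9(9-1)/2 = 36 and rank (9-1)/2 = 4. In the classification of classical Lie algebras, the orthogonal algebra so(2n+1) in an odd number of variables has type B_n; here n = 4, so the Dynkin diagram is a chain of 4 nodes with a double edge at one end; the terminal node there is the unique short simple root (B_4). Hence the type is B_4.

B4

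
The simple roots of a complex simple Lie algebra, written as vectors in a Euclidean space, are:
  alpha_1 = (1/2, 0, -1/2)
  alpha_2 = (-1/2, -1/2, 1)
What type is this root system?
G_2

Compute the Cartan integers a_ij = 2(alpha_i, alpha_j)/(alpha_j, alpha_j); the resulting 2x2 Cartan matrix is
[[2, -1], [-3, 2]].
The roots have two lengths (squared-length ratio 3:1); the short ones are alpha_{1}. The associated Dynkin diagram is two nodes joined by a triple edge (G_2), so the type is G_2.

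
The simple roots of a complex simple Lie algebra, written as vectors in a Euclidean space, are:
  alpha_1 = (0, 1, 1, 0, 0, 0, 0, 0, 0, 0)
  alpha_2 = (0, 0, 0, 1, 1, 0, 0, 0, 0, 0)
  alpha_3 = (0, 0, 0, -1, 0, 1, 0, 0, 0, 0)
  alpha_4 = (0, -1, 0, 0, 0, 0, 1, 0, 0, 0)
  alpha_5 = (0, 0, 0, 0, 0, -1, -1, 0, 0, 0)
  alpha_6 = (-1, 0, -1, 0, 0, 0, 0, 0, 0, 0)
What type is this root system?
A_6 (sl(7))

Compute the Cartan integers a_ij = 2(alpha_i, alpha_j)/(alpha_j, alpha_j); the resulting 6x6 Cartan matrix is
[[2, 0, 0, -1, 0, -1], [0, 2, -1, 0, 0, 0], [0, -1, 2, 0, -1, 0], [-1, 0, 0, 2, -1, 0], [0, 0, -1, -1, 2, 0], [-1, 0, 0, 0, 0, 2]].
All simple roots have the same length, so the diagram is simply laced. The associated Dynkin diagram is a chain of 6 nodes with single edges (A_6), so the type is A_6 (the algebra sl(7)).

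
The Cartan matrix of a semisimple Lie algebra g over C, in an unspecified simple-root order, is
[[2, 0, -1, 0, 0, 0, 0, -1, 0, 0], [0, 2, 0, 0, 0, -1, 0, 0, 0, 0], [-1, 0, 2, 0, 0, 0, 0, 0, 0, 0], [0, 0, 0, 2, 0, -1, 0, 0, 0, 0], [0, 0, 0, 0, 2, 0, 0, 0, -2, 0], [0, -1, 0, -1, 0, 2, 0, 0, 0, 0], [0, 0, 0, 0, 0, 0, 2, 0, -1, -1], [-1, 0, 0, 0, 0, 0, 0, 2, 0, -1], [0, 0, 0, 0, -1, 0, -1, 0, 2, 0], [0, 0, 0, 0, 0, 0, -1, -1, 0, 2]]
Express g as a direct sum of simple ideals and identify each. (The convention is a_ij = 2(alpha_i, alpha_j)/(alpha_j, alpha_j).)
A_3 ⊕ C_7

The diagram associated to this matrix has two connected components: the simple roots {alpha_2, alpha_4, alpha_6} form a chain of 3 nodes with single edges (A_3), and {alpha_1, alpha_3, alpha_5, alpha_7, alpha_8, alpha_9, alpha_10} form a chain of 7 nodes with a double edge at one end; the terminal node there is the unique long simple root (C_7). A semisimple Lie algebra decomposes uniquely as the direct sum of simple ideals, one per connected component of its Dynkin diagram, so g ≅ A_3 ⊕ C_7 (dimension 15 + 105 = 120).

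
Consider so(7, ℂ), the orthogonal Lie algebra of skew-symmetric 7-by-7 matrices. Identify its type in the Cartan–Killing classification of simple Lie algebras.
This is so(7) with 7 odd, which has dimension 7(7-1)/2 = 21 and rank (7-1)/2 = 3. In the classification of classical Lie algebras, the orthogonal algebra so(2n+1) in an odd number of variables has type B_n; here n = 3, so the Dynkin diagram is a chain of 3 nodes with a double edge at one end; the terminal node there is the unique short simple root (B_3). Hence the type is B_3.

B_3 (so(7))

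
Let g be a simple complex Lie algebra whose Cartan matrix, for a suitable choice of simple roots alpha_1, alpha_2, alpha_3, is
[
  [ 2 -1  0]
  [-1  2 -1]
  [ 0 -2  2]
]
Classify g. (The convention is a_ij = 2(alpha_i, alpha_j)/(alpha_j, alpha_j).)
The matrix has rank 3 with 2's on the diagonal. Reading the off-diagonal entries as Dynkin edges (a single edge where a_ij = a_ji = -1; a double or triple edge where a_ij * a_ji = 2 or 3), the diagram is a chain of 3 nodes with a double edge at one end; the terminal node there is the unique long simple root (C_3). One simple-root ordering that puts it in standard form is (alpha_1, alpha_2, alpha_3). So the algebra is type C_3, i.e. sp(6).

type C_3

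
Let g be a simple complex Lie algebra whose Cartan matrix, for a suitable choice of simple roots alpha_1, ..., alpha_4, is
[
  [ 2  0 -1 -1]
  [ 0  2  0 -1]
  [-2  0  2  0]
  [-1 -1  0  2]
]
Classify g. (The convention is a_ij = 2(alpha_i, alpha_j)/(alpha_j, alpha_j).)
The matrix has rank 4 with 2's on the diagonal. Reading the off-diagonal entries as Dynkin edges (a single edge where a_ij = a_ji = -1; a double or triple edge where a_ij * a_ji = 2 or 3), the diagram is a chain of 4 nodes with a double edge at one end; the terminal node there is the unique long simple root (C_4). One simple-root ordering that puts it in standard form is (alpha_2, alpha_4, alpha_1, alpha_3). So the algebra is type C_4, i.e. sp(8).

type C_4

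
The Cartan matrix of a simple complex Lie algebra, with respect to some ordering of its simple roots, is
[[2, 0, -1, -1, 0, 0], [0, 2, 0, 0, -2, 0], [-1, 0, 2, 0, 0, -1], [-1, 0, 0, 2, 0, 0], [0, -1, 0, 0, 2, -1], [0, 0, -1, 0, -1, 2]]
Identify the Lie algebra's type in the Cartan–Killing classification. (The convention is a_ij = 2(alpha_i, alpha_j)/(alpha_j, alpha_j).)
The matrix has rank 6 with 2's on the diagonal. Reading the off-diagonal entries as Dynkin edges (a single edge where a_ij = a_ji = -1; a double or triple edge where a_ij * a_ji = 2 or 3), the diagram is a chain of 6 nodes with a double edge at one end; the terminal node there is the unique long simple root (C_6). One simple-root ordering that puts it in standard form is (alpha_4, alpha_1, alpha_3, alpha_6, alpha_5, alpha_2). So the algebra is type C_6, i.e. sp(12).

C6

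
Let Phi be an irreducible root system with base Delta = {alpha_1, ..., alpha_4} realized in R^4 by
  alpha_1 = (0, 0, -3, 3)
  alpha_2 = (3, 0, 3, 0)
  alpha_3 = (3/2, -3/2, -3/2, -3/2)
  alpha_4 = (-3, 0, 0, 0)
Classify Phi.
Compute the Cartan integers a_ij = 2(alpha_i, alpha_j)/(alpha_j, alpha_j); the resulting 4x4 Cartan matrix is
[[2, -1, 0, 0], [-1, 2, 0, -2], [0, 0, 2, -1], [0, -1, -1, 2]].
The roots have two lengths (squared-length ratio 2:1); the short ones are alpha_{3,4}. The associated Dynkin diagram is a chain of 4 nodes with a double edge between the middle two (F_4), so the type is F_4.

F4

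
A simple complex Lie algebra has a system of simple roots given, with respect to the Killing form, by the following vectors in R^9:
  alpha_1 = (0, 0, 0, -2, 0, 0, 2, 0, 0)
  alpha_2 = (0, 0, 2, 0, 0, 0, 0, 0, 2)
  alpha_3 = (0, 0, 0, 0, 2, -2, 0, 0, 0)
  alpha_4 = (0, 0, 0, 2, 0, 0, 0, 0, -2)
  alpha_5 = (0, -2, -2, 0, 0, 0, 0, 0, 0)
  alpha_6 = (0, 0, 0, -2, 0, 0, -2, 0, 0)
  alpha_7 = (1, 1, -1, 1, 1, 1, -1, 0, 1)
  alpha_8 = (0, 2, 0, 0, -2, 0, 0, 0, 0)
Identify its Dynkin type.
E_8

Compute the Cartan integers a_ij = 2(alpha_i, alpha_j)/(alpha_j, alpha_j); the resulting 8x8 Cartan matrix is
[[2, 0, 0, -1, 0, 0, -1, 0], [0, 2, 0, -1, -1, 0, 0, 0], [0, 0, 2, 0, 0, 0, 0, -1], [-1, -1, 0, 2, 0, -1, 0, 0], [0, -1, 0, 0, 2, 0, 0, -1], [0, 0, 0, -1, 0, 2, 0, 0], [-1, 0, 0, 0, 0, 0, 2, 0], [0, 0, -1, 0, -1, 0, 0, 2]].
All simple roots have the same length, so the diagram is simply laced. The associated Dynkin diagram is a chain of 7 nodes with one extra node attached to the third node from one end (E_8), so the type is E_8.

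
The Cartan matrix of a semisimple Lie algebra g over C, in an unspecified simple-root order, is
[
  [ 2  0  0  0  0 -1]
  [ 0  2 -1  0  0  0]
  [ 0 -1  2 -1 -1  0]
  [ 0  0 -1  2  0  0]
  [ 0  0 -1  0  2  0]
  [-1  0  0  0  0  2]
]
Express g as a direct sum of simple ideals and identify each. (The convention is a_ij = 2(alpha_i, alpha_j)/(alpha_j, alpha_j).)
The diagram associated to this matrix has two connected components: the simple roots {alpha_1, alpha_6} form a chain of 2 nodes with single edges (A_2), and {alpha_2, alpha_3, alpha_4, alpha_5} form a chain of 2 nodes with a fork of two nodes at one end (D_4). A semisimple Lie algebra decomposes uniquely as the direct sum of simple ideals, one per connected component of its Dynkin diagram, so g ≅ A_2 ⊕ D_4 (dimension 8 + 28 = 36).

A_2 + D_4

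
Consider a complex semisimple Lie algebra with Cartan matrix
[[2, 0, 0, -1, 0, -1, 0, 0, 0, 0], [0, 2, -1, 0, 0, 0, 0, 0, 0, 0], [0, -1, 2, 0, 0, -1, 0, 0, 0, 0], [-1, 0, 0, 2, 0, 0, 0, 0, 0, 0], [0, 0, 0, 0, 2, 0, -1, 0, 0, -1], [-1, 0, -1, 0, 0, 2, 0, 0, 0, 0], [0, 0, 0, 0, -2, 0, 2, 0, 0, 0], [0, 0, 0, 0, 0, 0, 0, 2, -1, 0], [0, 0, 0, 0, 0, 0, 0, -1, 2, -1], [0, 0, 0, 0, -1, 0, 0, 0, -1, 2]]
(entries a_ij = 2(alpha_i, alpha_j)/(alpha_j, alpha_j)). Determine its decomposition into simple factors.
The diagram associated to this matrix has two connected components: the simple roots {alpha_1, alpha_2, alpha_3, alpha_4, alpha_6} form a chain of 5 nodes with single edges (A_5), and {alpha_5, alpha_7, alpha_8, alpha_9, alpha_10} form a chain of 5 nodes with a double edge at one end; the terminal node there is the unique long simple root (C_5). A semisimple Lie algebra decomposes uniquely as the direct sum of simple ideals, one per connected component of its Dynkin diagram, so g ≅ A_5 ⊕ C_5 (dimension 35 + 55 = 90).

A_5 + C_5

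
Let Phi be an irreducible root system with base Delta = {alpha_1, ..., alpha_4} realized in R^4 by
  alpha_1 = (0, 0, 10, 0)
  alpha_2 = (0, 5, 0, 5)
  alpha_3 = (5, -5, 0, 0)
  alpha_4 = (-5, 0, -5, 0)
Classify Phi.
Compute the Cartan integers a_ij = 2(alpha_i, alpha_j)/(alpha_j, alpha_j); the resulting 4x4 Cartan matrix is
[[2, 0, 0, -2], [0, 2, -1, 0], [0, -1, 2, -1], [-1, 0, -1, 2]].
The roots have two lengths (squared-length ratio 2:1); the short ones are alpha_{2,3,4}. The associated Dynkin diagram is a chain of 4 nodes with a double edge at one end; the terminal node there is the unique long simple root (C_4), so the type is C_4 (the algebra sp(8)).

C4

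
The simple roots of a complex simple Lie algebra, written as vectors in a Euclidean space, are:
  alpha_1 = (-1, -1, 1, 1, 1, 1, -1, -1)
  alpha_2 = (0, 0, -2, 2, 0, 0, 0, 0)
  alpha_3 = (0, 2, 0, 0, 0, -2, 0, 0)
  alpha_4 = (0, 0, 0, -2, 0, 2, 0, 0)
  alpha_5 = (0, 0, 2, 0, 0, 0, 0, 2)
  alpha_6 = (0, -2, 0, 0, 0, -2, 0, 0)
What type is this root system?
Compute the Cartan integers a_ij = 2(alpha_i, alpha_j)/(alpha_j, alpha_j); the resulting 6x6 Cartan matrix is
[[2, 0, -1, 0, 0, 0], [0, 2, 0, -1, -1, 0], [-1, 0, 2, -1, 0, 0], [0, -1, -1, 2, 0, -1], [0, -1, 0, 0, 2, 0], [0, 0, 0, -1, 0, 2]].
All simple roots have the same length, so the diagram is simply laced. The associated Dynkin diagram is a chain of 5 nodes with one extra node attached to the third node from one end (E_6), so the type is E_6.

E_6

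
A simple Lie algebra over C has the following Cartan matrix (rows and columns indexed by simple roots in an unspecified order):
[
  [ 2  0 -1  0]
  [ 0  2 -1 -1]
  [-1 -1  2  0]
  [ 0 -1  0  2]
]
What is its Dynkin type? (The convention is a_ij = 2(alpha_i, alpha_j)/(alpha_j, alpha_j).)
A4

The matrix has rank 4 with 2's on the diagonal. Reading the off-diagonal entries as Dynkin edges (a single edge where a_ij = a_ji = -1; a double or triple edge where a_ij * a_ji = 2 or 3), the diagram is a chain of 4 nodes with single edges (A_4). One simple-root ordering that puts it in standard form is (alpha_1, alpha_3, alpha_2, alpha_4). So the algebra is type A_4, i.e. sl(5).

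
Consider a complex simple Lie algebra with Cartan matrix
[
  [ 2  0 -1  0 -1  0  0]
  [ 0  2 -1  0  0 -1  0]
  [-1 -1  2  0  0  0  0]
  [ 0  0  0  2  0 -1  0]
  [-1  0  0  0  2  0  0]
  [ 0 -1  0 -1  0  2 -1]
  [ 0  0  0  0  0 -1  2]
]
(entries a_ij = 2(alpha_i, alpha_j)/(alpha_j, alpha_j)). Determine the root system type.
D_7 (so(14))

The matrix has rank 7 with 2's on the diagonal. Reading the off-diagonal entries as Dynkin edges (a single edge where a_ij = a_ji = -1; a double or triple edge where a_ij * a_ji = 2 or 3), the diagram is a chain of 5 nodes with a fork of two nodes at one end (D_7). One simple-root ordering that puts it in standard form is (alpha_5, alpha_1, alpha_3, alpha_2, alpha_6, alpha_4, alpha_7). So the algebra is type D_7, i.e. so(14).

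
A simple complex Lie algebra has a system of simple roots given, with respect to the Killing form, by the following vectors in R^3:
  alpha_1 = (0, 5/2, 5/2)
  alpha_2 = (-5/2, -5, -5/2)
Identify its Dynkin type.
G_2

Compute the Cartan integers a_ij = 2(alpha_i, alpha_j)/(alpha_j, alpha_j); the resulting 2x2 Cartan matrix is
[[2, -1], [-3, 2]].
The roots have two lengths (squared-length ratio 3:1); the short ones are alpha_{1}. The associated Dynkin diagram is two nodes joined by a triple edge (G_2), so the type is G_2.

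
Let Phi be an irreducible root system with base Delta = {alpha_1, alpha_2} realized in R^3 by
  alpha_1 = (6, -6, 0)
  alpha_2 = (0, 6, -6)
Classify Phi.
A_2

Compute the Cartan integers a_ij = 2(alpha_i, alpha_j)/(alpha_j, alpha_j); the resulting 2x2 Cartan matrix is
[[2, -1], [-1, 2]].
All simple roots have the same length, so the diagram is simply laced. The associated Dynkin diagram is a chain of 2 nodes with single edges (A_2), so the type is A_2 (the algebra sl(3)).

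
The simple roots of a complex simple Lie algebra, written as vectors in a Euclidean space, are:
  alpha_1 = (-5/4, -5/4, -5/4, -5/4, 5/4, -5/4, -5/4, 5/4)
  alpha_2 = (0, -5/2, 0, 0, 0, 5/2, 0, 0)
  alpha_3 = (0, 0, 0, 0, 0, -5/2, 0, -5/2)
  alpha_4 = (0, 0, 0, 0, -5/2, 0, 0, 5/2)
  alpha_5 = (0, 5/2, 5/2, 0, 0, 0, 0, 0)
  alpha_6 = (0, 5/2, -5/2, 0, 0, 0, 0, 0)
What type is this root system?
E6

Compute the Cartan integers a_ij = 2(alpha_i, alpha_j)/(alpha_j, alpha_j); the resulting 6x6 Cartan matrix is
[[2, 0, 0, 0, -1, 0], [0, 2, -1, 0, -1, -1], [0, -1, 2, -1, 0, 0], [0, 0, -1, 2, 0, 0], [-1, -1, 0, 0, 2, 0], [0, -1, 0, 0, 0, 2]].
All simple roots have the same length, so the diagram is simply laced. The associated Dynkin diagram is a chain of 5 nodes with one extra node attached to the third node from one end (E_6), so the type is E_6.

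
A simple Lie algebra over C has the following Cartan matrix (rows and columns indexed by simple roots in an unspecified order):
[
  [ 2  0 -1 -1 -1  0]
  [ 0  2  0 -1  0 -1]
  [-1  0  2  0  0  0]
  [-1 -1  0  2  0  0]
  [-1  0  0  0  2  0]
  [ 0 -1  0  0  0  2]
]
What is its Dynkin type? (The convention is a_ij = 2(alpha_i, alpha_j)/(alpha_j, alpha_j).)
The matrix has rank 6 with 2's on the diagonal. Reading the off-diagonal entries as Dynkin edges (a single edge where a_ij = a_ji = -1; a double or triple edge where a_ij * a_ji = 2 or 3), the diagram is a chain of 4 nodes with a fork of two nodes at one end (D_6). One simple-root ordering that puts it in standard form is (alpha_6, alpha_2, alpha_4, alpha_1, alpha_5, alpha_3). So the algebra is type D_6, i.e. so(12).

type D_6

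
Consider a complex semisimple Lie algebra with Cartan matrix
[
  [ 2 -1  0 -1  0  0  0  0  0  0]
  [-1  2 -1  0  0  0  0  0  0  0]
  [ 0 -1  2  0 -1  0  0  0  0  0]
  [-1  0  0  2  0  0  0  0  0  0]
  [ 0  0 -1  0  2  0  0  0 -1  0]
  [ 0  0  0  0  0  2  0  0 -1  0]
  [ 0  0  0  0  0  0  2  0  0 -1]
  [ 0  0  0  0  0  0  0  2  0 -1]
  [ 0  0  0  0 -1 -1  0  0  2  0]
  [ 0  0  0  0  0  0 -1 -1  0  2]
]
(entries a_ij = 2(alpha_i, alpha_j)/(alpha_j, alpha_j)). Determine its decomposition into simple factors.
The diagram associated to this matrix has two connected components: the simple roots {alpha_7, alpha_8, alpha_10} form a chain of 3 nodes with single edges (A_3), and {alpha_1, alpha_2, alpha_3, alpha_4, alpha_5, alpha_6, alpha_9} form a chain of 7 nodes with single edges (A_7). A semisimple Lie algebra decomposes uniquely as the direct sum of simple ideals, one per connected component of its Dynkin diagram, so g ≅ A_3 ⊕ A_7 (dimension 15 + 63 = 78).

A_3 + A_7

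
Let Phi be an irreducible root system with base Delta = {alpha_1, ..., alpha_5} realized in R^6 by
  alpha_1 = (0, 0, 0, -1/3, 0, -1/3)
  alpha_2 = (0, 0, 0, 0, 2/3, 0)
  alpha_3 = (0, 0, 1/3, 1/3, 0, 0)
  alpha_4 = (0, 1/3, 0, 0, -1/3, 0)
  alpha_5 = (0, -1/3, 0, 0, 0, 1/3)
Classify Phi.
Compute the Cartan integers a_ij = 2(alpha_i, alpha_j)/(alpha_j, alpha_j); the resulting 5x5 Cartan matrix is
[[2, 0, -1, 0, -1], [0, 2, 0, -2, 0], [-1, 0, 2, 0, 0], [0, -1, 0, 2, -1], [-1, 0, 0, -1, 2]].
The roots have two lengths (squared-length ratio 2:1); the short ones are alpha_{1,3,4,5}. The associated Dynkin diagram is a chain of 5 nodes with a double edge at one end; the terminal node there is the unique long simple root (C_5), so the type is C_5 (the algebra sp(10)).

C_5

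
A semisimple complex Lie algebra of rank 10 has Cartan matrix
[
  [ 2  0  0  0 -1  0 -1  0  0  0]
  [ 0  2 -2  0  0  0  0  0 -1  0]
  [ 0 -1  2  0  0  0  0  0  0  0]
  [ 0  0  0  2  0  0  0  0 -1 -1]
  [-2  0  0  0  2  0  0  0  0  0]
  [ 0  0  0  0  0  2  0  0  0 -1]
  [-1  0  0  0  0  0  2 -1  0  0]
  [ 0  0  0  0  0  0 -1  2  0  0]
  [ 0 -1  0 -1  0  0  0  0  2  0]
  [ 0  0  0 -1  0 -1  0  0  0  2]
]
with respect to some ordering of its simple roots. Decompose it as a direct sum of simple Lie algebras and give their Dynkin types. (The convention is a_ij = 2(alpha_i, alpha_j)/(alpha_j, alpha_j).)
B_6 ⊕ C_4

The diagram associated to this matrix has two connected components: the simple roots {alpha_2, alpha_3, alpha_4, alpha_6, alpha_9, alpha_10} form a chain of 6 nodes with a double edge at one end; the terminal node there is the unique short simple root (B_6), and {alpha_1, alpha_5, alpha_7, alpha_8} form a chain of 4 nodes with a double edge at one end; the terminal node there is the unique long simple root (C_4). A semisimple Lie algebra decomposes uniquely as the direct sum of simple ideals, one per connected component of its Dynkin diagram, so g ≅ B_6 ⊕ C_4 (dimension 78 + 36 = 114).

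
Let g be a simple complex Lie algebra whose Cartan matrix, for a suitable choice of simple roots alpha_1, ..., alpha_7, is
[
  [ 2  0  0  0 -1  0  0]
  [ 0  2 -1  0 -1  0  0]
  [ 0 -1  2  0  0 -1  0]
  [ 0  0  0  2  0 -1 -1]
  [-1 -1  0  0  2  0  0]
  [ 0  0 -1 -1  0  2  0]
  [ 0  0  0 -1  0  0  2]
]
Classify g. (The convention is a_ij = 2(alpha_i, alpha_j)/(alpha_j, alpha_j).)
The matrix has rank 7 with 2's on the diagonal. Reading the off-diagonal entries as Dynkin edges (a single edge where a_ij = a_ji = -1; a double or triple edge where a_ij * a_ji = 2 or 3), the diagram is a chain of 7 nodes with single edges (A_7). One simple-root ordering that puts it in standard form is (alpha_1, alpha_5, alpha_2, alpha_3, alpha_6, alpha_4, alpha_7). So the algebra is type A_7, i.e. sl(8).

A7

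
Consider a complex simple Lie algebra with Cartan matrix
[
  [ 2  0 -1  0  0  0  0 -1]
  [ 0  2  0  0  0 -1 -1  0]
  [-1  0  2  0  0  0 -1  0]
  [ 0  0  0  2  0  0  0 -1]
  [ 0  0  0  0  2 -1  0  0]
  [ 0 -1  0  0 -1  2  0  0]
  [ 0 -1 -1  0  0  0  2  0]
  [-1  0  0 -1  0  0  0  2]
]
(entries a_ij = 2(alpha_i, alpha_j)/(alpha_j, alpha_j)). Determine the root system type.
type A_8

The matrix has rank 8 with 2's on the diagonal. Reading the off-diagonal entries as Dynkin edges (a single edge where a_ij = a_ji = -1; a double or triple edge where a_ij * a_ji = 2 or 3), the diagram is a chain of 8 nodes with single edges (A_8). One simple-root ordering that puts it in standard form is (alpha_4, alpha_8, alpha_1, alpha_3, alpha_7, alpha_2, alpha_6, alpha_5). So the algebra is type A_8, i.e. sl(9).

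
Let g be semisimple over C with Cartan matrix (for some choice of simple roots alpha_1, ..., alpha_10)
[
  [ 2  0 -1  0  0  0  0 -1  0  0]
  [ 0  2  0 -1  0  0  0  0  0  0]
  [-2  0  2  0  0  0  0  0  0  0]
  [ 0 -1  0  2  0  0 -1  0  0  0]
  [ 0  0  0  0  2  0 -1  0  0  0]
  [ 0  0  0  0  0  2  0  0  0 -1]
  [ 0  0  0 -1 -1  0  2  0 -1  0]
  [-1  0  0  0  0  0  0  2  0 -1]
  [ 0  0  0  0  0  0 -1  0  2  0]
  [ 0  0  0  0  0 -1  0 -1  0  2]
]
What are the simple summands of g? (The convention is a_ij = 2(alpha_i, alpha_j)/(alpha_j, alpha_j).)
C5 + D5

The diagram associated to this matrix has two connected components: the simple roots {alpha_1, alpha_3, alpha_6, alpha_8, alpha_10} form a chain of 5 nodes with a double edge at one end; the terminal node there is the unique long simple root (C_5), and {alpha_2, alpha_4, alpha_5, alpha_7, alpha_9} form a chain of 3 nodes with a fork of two nodes at one end (D_5). A semisimple Lie algebra decomposes uniquely as the direct sum of simple ideals, one per connected component of its Dynkin diagram, so g ≅ C_5 ⊕ D_5 (dimension 55 + 45 = 100).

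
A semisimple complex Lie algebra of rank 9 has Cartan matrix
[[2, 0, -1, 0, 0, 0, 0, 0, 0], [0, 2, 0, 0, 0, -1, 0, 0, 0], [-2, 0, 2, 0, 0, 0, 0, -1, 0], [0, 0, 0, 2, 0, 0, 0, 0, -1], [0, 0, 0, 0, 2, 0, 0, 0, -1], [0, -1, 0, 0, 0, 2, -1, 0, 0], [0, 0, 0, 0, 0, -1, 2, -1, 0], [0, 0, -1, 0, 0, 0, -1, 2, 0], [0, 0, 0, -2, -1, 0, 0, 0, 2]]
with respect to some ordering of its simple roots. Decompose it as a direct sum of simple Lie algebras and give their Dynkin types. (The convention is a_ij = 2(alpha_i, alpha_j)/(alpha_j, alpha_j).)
B_3 (so(7)) + B_6 (so(13))

The diagram associated to this matrix has two connected components: the simple roots {alpha_4, alpha_5, alpha_9} form a chain of 3 nodes with a double edge at one end; the terminal node there is the unique short simple root (B_3), and {alpha_1, alpha_2, alpha_3, alpha_6, alpha_7, alpha_8} form a chain of 6 nodes with a double edge at one end; the terminal node there is the unique short simple root (B_6). A semisimple Lie algebra decomposes uniquely as the direct sum of simple ideals, one per connected component of its Dynkin diagram, so g ≅ B_3 ⊕ B_6 (dimension 21 + 78 = 99).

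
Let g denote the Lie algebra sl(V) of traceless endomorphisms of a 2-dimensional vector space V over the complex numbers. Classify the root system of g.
A_1 (sl(2))

This is sl(2), which has dimension 2^2 - 1 = 3 and rank 2 - 1 = 1 (a Cartan subalgebra is the diagonal traceless matrices). In the classification of classical Lie algebras, the special linear algebra sl(n+1) has type A_n; here n = 1, so the Dynkin diagram is a chain of 1 nodes with single edges (A_1). Hence the type is A_1.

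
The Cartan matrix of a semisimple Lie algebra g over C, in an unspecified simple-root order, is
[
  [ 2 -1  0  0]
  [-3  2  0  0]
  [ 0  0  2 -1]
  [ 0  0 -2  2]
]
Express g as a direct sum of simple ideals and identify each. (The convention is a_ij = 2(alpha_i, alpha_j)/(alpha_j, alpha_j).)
The diagram associated to this matrix has two connected components: the simple roots {alpha_3, alpha_4} form a chain of 2 nodes with a double edge at one end; the terminal node there is the unique short simple root (B_2), and {alpha_1, alpha_2} form two nodes joined by a triple edge (G_2). A semisimple Lie algebra decomposes uniquely as the direct sum of simple ideals, one per connected component of its Dynkin diagram, so g ≅ B_2 ⊕ G_2 (dimension 10 + 14 = 24).

B_2 + G_2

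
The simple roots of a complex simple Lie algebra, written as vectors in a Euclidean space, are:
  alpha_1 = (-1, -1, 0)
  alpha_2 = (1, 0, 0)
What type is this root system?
B_2 (so(5))

Compute the Cartan integers a_ij = 2(alpha_i, alpha_j)/(alpha_j, alpha_j); the resulting 2x2 Cartan matrix is
[[2, -2], [-1, 2]].
The roots have two lengths (squared-length ratio 2:1); the short ones are alpha_{2}. The associated Dynkin diagram is a chain of 2 nodes with a double edge at one end; the terminal node there is the unique short simple root (B_2), so the type is B_2 (the algebra so(5)).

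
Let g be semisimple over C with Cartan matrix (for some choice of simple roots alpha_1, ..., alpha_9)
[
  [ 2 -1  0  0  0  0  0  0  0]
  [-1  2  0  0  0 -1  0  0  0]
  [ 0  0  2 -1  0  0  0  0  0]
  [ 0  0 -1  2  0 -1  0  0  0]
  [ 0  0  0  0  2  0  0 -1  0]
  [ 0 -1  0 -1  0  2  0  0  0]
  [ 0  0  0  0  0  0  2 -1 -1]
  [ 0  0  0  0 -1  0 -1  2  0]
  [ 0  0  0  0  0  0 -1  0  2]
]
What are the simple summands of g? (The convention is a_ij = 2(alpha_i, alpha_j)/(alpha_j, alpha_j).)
The diagram associated to this matrix has two connected components: the simple roots {alpha_5, alpha_7, alpha_8, alpha_9} form a chain of 4 nodes with single edges (A_4), and {alpha_1, alpha_2, alpha_3, alpha_4, alpha_6} form a chain of 5 nodes with single edges (A_5). A semisimple Lie algebra decomposes uniquely as the direct sum of simple ideals, one per connected component of its Dynkin diagram, so g ≅ A_4 ⊕ A_5 (dimension 24 + 35 = 59).

A4 ⊕ A5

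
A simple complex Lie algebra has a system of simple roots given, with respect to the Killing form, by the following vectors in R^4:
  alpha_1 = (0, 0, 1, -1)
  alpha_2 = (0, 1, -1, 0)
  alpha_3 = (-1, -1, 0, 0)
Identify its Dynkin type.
type A_3

Compute the Cartan integers a_ij = 2(alpha_i, alpha_j)/(alpha_j, alpha_j); the resulting 3x3 Cartan matrix is
[[2, -1, 0], [-1, 2, -1], [0, -1, 2]].
All simple roots have the same length, so the diagram is simply laced. The associated Dynkin diagram is a chain of 3 nodes with single edges (A_3), so the type is A_3 (the algebra sl(4)).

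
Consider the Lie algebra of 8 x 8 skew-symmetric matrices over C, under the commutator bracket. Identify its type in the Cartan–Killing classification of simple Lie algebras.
This is so(8) with 8 even, which has dimension 8(8-1)/2 = 28 and rank 8/2 = 4. In the classification of classical Lie algebras, the orthogonal algebra so(2n) in an even number of variables has type D_n; here n = 4, so the Dynkin diagram is a chain of 2 nodes with a fork of two nodes at one end (D_4). Hence the type is D_4.

D_4 (so(8))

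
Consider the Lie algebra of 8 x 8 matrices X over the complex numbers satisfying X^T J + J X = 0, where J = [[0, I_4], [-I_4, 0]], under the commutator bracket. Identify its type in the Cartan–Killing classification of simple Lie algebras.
This is sp(8), which has dimension 8(8+1)/2 = 36 and rank 8/2 = 4. In the classification of classical Lie algebras, the symplectic algebra sp(2n) has type C_n; here n = 4, so the Dynkin diagram is a chain of 4 nodes with a double edge at one end; the terminal node there is the unique long simple root (C_4). Hence the type is C_4.

C4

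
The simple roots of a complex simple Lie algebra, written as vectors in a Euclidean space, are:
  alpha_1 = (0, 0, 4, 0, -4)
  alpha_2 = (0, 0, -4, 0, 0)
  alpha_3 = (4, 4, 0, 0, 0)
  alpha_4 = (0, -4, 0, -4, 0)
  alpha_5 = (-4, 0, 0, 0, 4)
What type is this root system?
Compute the Cartan integers a_ij = 2(alpha_i, alpha_j)/(alpha_j, alpha_j); the resulting 5x5 Cartan matrix is
[[2, -2, 0, 0, -1], [-1, 2, 0, 0, 0], [0, 0, 2, -1, -1], [0, 0, -1, 2, 0], [-1, 0, -1, 0, 2]].
The roots have two lengths (squared-length ratio 2:1); the short ones are alpha_{2}. The associated Dynkin diagram is a chain of 5 nodes with a double edge at one end; the terminal node there is the unique short simple root (B_5), so the type is B_5 (the algebra so(11)).

B5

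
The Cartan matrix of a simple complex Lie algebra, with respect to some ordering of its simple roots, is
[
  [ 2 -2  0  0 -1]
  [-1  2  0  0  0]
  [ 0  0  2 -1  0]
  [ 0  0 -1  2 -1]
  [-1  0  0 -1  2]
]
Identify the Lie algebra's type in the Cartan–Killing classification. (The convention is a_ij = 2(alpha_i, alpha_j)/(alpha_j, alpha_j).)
The matrix has rank 5 with 2's on the diagonal. Reading the off-diagonal entries as Dynkin edges (a single edge where a_ij = a_ji = -1; a double or triple edge where a_ij * a_ji = 2 or 3), the diagram is a chain of 5 nodes with a double edge at one end; the terminal node there is the unique short simple root (B_5). One simple-root ordering that puts it in standard form is (alpha_3, alpha_4, alpha_5, alpha_1, alpha_2). So the algebra is type B_5, i.e. so(11).

B5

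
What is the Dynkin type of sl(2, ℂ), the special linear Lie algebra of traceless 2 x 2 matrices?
A1

This is sl(2), which has dimension 2^2 - 1 = 3 and rank 2 - 1 = 1 (a Cartan subalgebra is the diagonal traceless matrices). In the classification of classical Lie algebras, the special linear algebra sl(n+1) has type A_n; here n = 1, so the Dynkin diagram is a chain of 1 nodes with single edges (A_1). Hence the type is A_1.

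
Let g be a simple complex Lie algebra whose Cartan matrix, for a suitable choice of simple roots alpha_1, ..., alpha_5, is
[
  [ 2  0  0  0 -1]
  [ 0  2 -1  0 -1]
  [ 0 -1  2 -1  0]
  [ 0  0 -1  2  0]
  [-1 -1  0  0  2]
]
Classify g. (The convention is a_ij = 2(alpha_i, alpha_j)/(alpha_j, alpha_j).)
A5

The matrix has rank 5 with 2's on the diagonal. Reading the off-diagonal entries as Dynkin edges (a single edge where a_ij = a_ji = -1; a double or triple edge where a_ij * a_ji = 2 or 3), the diagram is a chain of 5 nodes with single edges (A_5). One simple-root ordering that puts it in standard form is (alpha_4, alpha_3, alpha_2, alpha_5, alpha_1). So the algebra is type A_5, i.e. sl(6).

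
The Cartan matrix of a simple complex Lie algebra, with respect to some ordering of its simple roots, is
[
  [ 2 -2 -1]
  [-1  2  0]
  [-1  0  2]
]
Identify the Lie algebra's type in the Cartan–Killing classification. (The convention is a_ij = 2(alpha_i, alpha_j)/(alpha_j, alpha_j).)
B_3 (so(7))

The matrix has rank 3 with 2's on the diagonal. Reading the off-diagonal entries as Dynkin edges (a single edge where a_ij = a_ji = -1; a double or triple edge where a_ij * a_ji = 2 or 3), the diagram is a chain of 3 nodes with a double edge at one end; the terminal node there is the unique short simple root (B_3). One simple-root ordering that puts it in standard form is (alpha_3, alpha_1, alpha_2). So the algebra is type B_3, i.e. so(7).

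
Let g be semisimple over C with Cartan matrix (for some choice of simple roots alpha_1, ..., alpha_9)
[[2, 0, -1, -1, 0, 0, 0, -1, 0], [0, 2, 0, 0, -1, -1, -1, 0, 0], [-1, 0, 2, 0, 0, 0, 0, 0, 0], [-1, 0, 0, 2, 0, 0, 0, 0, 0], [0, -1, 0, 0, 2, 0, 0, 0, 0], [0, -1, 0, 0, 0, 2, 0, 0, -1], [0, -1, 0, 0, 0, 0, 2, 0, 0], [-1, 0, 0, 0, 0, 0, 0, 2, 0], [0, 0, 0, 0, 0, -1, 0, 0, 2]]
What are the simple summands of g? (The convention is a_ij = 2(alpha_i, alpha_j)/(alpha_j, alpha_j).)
The diagram associated to this matrix has two connected components: the simple roots {alpha_1, alpha_3, alpha_4, alpha_8} form a chain of 2 nodes with a fork of two nodes at one end (D_4), and {alpha_2, alpha_5, alpha_6, alpha_7, alpha_9} form a chain of 3 nodes with a fork of two nodes at one end (D_5). A semisimple Lie algebra decomposes uniquely as the direct sum of simple ideals, one per connected component of its Dynkin diagram, so g ≅ D_4 ⊕ D_5 (dimension 28 + 45 = 73).

D4 + D5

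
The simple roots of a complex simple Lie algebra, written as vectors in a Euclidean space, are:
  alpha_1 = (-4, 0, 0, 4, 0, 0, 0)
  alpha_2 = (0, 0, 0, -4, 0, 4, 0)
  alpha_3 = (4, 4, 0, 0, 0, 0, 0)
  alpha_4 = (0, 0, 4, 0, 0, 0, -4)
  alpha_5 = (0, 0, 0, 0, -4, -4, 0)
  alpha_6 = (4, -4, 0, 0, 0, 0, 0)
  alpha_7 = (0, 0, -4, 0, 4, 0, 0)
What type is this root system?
Compute the Cartan integers a_ij = 2(alpha_i, alpha_j)/(alpha_j, alpha_j); the resulting 7x7 Cartan matrix is
[[2, -1, -1, 0, 0, -1, 0], [-1, 2, 0, 0, -1, 0, 0], [-1, 0, 2, 0, 0, 0, 0], [0, 0, 0, 2, 0, 0, -1], [0, -1, 0, 0, 2, 0, -1], [-1, 0, 0, 0, 0, 2, 0], [0, 0, 0, -1, -1, 0, 2]].
All simple roots have the same length, so the diagram is simply laced. The associated Dynkin diagram is a chain of 5 nodes with a fork of two nodes at one end (D_7), so the type is D_7 (the algebra so(14)).

D_7 (so(14))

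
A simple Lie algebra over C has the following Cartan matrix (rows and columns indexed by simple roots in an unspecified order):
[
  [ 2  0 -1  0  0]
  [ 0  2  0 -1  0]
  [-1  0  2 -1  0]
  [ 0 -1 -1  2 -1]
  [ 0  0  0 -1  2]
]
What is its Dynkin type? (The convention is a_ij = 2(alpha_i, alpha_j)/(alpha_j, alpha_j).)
The matrix has rank 5 with 2's on the diagonal. Reading the off-diagonal entries as Dynkin edges (a single edge where a_ij = a_ji = -1; a double or triple edge where a_ij * a_ji = 2 or 3), the diagram is a chain of 3 nodes with a fork of two nodes at one end (D_5). One simple-root ordering that puts it in standard form is (alpha_1, alpha_3, alpha_4, alpha_5, alpha_2). So the algebra is type D_5, i.e. so(10).

D_5 (so(10))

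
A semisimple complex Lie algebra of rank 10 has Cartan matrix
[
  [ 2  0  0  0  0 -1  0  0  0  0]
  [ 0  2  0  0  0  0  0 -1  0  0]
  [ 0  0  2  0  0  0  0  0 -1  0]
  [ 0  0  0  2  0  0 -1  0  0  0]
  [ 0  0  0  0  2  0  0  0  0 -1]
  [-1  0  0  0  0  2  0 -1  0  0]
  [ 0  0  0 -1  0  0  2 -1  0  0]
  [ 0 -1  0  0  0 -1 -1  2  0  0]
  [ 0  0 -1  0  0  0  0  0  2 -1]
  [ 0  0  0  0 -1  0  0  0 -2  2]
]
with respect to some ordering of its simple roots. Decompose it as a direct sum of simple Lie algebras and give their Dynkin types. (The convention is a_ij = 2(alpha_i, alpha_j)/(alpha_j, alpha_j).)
E6 + F4

The diagram associated to this matrix has two connected components: the simple roots {alpha_1, alpha_2, alpha_4, alpha_6, alpha_7, alpha_8} form a chain of 5 nodes with one extra node attached to the third node from one end (E_6), and {alpha_3, alpha_5, alpha_9, alpha_10} form a chain of 4 nodes with a double edge between the middle two (F_4). A semisimple Lie algebra decomposes uniquely as the direct sum of simple ideals, one per connected component of its Dynkin diagram, so g ≅ E_6 ⊕ F_4 (dimension 78 + 52 = 130).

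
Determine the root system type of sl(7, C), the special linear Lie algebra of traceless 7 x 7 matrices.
A_6

This is sl(7), which has dimension 7^2 - 1 = 48 and rank 7 - 1 = 6 (a Cartan subalgebra is the diagonal traceless matrices). In the classification of classical Lie algebras, the special linear algebra sl(n+1) has type A_n; here n = 6, so the Dynkin diagram is a chain of 6 nodes with single edges (A_6). Hence the type is A_6.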